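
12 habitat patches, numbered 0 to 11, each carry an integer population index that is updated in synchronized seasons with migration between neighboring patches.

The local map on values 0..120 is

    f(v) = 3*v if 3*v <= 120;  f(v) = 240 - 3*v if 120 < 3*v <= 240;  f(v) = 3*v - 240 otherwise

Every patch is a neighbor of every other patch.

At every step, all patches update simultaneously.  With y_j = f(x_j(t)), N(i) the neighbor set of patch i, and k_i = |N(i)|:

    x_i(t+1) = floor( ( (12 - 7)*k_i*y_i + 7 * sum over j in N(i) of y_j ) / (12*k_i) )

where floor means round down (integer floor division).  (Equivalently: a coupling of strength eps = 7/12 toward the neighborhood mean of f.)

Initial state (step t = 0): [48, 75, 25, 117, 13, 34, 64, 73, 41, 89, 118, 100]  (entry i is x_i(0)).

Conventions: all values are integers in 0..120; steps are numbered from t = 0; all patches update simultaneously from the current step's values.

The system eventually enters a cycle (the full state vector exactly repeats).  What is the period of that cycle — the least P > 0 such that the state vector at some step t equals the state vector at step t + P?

Simulating step by step:
t=0: [48, 75, 25, 117, 13, 34, 64, 73, 41, 89, 118, 100]
t=1: [78, 49, 71, 84, 57, 80, 61, 51, 86, 53, 85, 65]
t=2: [29, 60, 36, 31, 52, 27, 47, 58, 33, 56, 32, 43]
t=3: [87, 77, 95, 89, 86, 85, 92, 80, 92, 82, 90, 96]
t=4: [23, 18, 31, 25, 21, 20, 28, 15, 28, 17, 26, 32]
t=5: [70, 64, 79, 72, 68, 67, 75, 61, 75, 63, 73, 80]
t=6: [28, 35, 19, 26, 31, 32, 23, 38, 23, 36, 25, 17]
t=7: [83, 91, 73, 81, 86, 87, 78, 94, 78, 92, 80, 71]
t=8: [15, 23, 19, 12, 18, 19, 13, 27, 13, 24, 11, 21]
t=9: [50, 59, 54, 47, 53, 54, 48, 63, 48, 60, 46, 57]
t=10: [83, 73, 79, 87, 80, 79, 85, 69, 85, 72, 88, 76]
t=11: [12, 17, 10, 17, 9, 10, 15, 21, 15, 18, 18, 13]
t=12: [40, 46, 38, 46, 37, 38, 44, 50, 44, 47, 47, 42]
t=13: [111, 105, 109, 105, 108, 109, 107, 100, 107, 103, 103, 109]
t=14: [84, 77, 81, 77, 80, 81, 79, 72, 79, 75, 75, 81]
t=15: [9, 8, 6, 8, 5, 6, 6, 13, 6, 10, 10, 6]
t=16: [24, 23, 21, 23, 20, 21, 21, 28, 21, 25, 25, 21]
t=17: [69, 68, 66, 68, 65, 66, 66, 73, 66, 70, 70, 66]
t=18: [35, 36, 38, 36, 39, 38, 38, 31, 38, 34, 34, 38]
t=19: [107, 108, 110, 108, 111, 110, 110, 103, 110, 106, 106, 110]
t=20: [83, 84, 86, 84, 87, 86, 86, 79, 86, 82, 82, 86]
t=21: [11, 12, 14, 12, 16, 14, 14, 9, 14, 10, 10, 14]
t=22: [35, 36, 39, 36, 41, 39, 39, 33, 39, 34, 34, 39]
t=23: [108, 109, 112, 109, 112, 112, 112, 106, 112, 107, 107, 112]
t=24: [87, 88, 91, 88, 91, 91, 91, 85, 91, 86, 86, 91]
t=25: [24, 25, 28, 25, 28, 28, 28, 22, 28, 23, 23, 28]
t=26: [75, 76, 79, 76, 79, 79, 79, 73, 79, 74, 74, 79]
t=27: [11, 10, 7, 10, 7, 7, 7, 13, 7, 12, 12, 7]
t=28: [29, 28, 25, 28, 25, 25, 25, 31, 25, 30, 30, 25]
t=29: [83, 82, 79, 82, 79, 79, 79, 85, 79, 84, 84, 79]
t=30: [7, 6, 5, 6, 5, 5, 5, 9, 5, 8, 8, 5]
t=31: [19, 18, 17, 18, 17, 17, 17, 21, 17, 20, 20, 17]
t=32: [55, 54, 53, 54, 53, 53, 53, 57, 53, 56, 56, 53]
t=33: [76, 77, 78, 77, 78, 78, 78, 74, 78, 75, 75, 78]
t=34: [10, 9, 8, 9, 8, 8, 8, 12, 8, 11, 11, 8]
t=35: [28, 27, 26, 27, 26, 26, 26, 30, 26, 29, 29, 26]
t=36: [82, 81, 80, 81, 80, 80, 80, 84, 80, 83, 83, 80]
t=37: [4, 3, 2, 3, 2, 2, 2, 6, 2, 5, 5, 2]
t=38: [10, 9, 8, 9, 8, 8, 8, 12, 8, 11, 11, 8]

Answer: 4
Key observation: The state at step 34, [10, 9, 8, 9, 8, 8, 8, 12, 8, 11, 11, 8], reappears at step 38 — and no state repeats earlier — so the cycle the system enters has period 4.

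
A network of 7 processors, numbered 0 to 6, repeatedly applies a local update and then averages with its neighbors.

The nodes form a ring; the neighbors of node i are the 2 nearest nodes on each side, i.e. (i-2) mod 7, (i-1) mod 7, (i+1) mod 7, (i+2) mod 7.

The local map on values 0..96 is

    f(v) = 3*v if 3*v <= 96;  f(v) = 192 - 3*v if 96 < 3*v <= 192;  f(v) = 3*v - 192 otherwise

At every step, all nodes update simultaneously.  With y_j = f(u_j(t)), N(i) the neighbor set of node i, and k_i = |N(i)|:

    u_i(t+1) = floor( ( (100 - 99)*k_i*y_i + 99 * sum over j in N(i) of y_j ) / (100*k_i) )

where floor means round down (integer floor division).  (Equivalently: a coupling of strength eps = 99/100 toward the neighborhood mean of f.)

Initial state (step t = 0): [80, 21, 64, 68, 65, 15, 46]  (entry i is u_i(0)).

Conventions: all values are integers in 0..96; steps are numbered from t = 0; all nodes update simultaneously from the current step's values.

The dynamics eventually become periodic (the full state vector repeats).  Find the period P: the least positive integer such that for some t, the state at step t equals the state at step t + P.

Answer: 16
Key observation: The state at step 12, [87, 87, 87, 87, 87, 87, 87], reappears at step 28 — and no state repeats earlier — so the cycle the system enters has period 16.

Derivation:
t=0: [80, 21, 64, 68, 65, 15, 46]
t=1: [40, 28, 31, 27, 27, 29, 39]
t=2: [84, 80, 79, 86, 83, 77, 80]
t=3: [45, 54, 57, 47, 49, 57, 50]
t=4: [28, 42, 45, 29, 33, 48, 38]
t=5: [62, 76, 82, 66, 67, 85, 72]
t=6: [43, 22, 14, 40, 36, 11, 28]
t=7: [56, 65, 70, 56, 58, 75, 61]
t=8: [15, 18, 17, 18, 20, 18, 19]
t=9: [53, 51, 53, 54, 54, 54, 53]
t=10: [33, 32, 33, 32, 31, 31, 33]
t=11: [93, 93, 94, 93, 93, 93, 93]
t=12: [87, 87, 87, 87, 87, 87, 87]
t=13: [69, 69, 69, 69, 69, 69, 69]
t=14: [15, 15, 15, 15, 15, 15, 15]
t=15: [45, 45, 45, 45, 45, 45, 45]
t=16: [57, 57, 57, 57, 57, 57, 57]
t=17: [21, 21, 21, 21, 21, 21, 21]
t=18: [63, 63, 63, 63, 63, 63, 63]
t=19: [3, 3, 3, 3, 3, 3, 3]
t=20: [9, 9, 9, 9, 9, 9, 9]
t=21: [27, 27, 27, 27, 27, 27, 27]
t=22: [81, 81, 81, 81, 81, 81, 81]
t=23: [51, 51, 51, 51, 51, 51, 51]
t=24: [39, 39, 39, 39, 39, 39, 39]
t=25: [75, 75, 75, 75, 75, 75, 75]
t=26: [33, 33, 33, 33, 33, 33, 33]
t=27: [93, 93, 93, 93, 93, 93, 93]
t=28: [87, 87, 87, 87, 87, 87, 87]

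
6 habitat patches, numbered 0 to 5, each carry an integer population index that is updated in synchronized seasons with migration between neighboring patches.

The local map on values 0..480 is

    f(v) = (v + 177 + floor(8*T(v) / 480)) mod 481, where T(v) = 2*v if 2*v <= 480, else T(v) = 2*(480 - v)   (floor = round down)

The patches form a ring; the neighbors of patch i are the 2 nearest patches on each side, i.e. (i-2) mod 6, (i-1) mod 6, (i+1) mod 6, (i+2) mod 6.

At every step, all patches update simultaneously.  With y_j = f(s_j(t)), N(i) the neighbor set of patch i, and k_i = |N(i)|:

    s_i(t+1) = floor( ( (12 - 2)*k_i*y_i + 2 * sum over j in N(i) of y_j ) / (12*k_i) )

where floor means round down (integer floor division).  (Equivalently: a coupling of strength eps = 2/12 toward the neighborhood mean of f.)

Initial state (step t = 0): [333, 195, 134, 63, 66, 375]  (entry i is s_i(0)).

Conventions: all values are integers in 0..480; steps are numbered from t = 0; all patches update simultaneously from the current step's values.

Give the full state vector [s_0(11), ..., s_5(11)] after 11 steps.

Answer: [417, 241, 225, 107, 116, 422]

Derivation:
t=0: [333, 195, 134, 63, 66, 375]
t=1: [69, 342, 299, 243, 231, 99]
t=2: [237, 74, 48, 386, 385, 279]
t=3: [393, 260, 223, 113, 119, 420]
t=4: [128, 407, 386, 297, 287, 145]
t=5: [298, 137, 127, 441, 441, 328]
t=6: [33, 284, 281, 148, 134, 48]
t=7: [237, 440, 441, 335, 313, 243]
t=8: [380, 156, 140, 59, 54, 381]
t=9: [106, 311, 304, 237, 223, 103]
t=10: [267, 51, 51, 380, 380, 282]
t=11: [417, 241, 225, 107, 116, 422]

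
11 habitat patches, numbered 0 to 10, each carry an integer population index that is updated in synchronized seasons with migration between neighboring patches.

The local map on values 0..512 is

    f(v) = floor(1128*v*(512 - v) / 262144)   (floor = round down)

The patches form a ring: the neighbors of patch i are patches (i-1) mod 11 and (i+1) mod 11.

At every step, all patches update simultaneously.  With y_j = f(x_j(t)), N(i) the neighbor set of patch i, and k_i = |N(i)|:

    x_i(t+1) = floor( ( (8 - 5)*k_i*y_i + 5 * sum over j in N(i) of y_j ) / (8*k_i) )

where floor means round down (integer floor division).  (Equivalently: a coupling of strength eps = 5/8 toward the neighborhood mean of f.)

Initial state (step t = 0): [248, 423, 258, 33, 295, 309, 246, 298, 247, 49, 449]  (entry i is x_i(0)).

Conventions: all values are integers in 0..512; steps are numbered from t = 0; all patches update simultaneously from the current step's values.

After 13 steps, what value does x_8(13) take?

Answer: x_8(13) = 279

Derivation:
t=0: [248, 423, 258, 33, 295, 309, 246, 298, 247, 49, 449]
t=1: [193, 236, 176, 199, 208, 274, 275, 278, 221, 162, 163]
t=2: [262, 266, 266, 264, 273, 277, 279, 278, 266, 253, 249]
t=3: [281, 281, 281, 280, 280, 279, 279, 279, 280, 281, 281]
t=4: [279, 279, 279, 279, 279, 279, 279, 279, 279, 279, 279]
t=5: [279, 279, 279, 279, 279, 279, 279, 279, 279, 279, 279]
t=6: [279, 279, 279, 279, 279, 279, 279, 279, 279, 279, 279]
t=7: [279, 279, 279, 279, 279, 279, 279, 279, 279, 279, 279]
t=8: [279, 279, 279, 279, 279, 279, 279, 279, 279, 279, 279]
t=9: [279, 279, 279, 279, 279, 279, 279, 279, 279, 279, 279]
t=10: [279, 279, 279, 279, 279, 279, 279, 279, 279, 279, 279]
t=11: [279, 279, 279, 279, 279, 279, 279, 279, 279, 279, 279]
t=12: [279, 279, 279, 279, 279, 279, 279, 279, 279, 279, 279]
t=13: [279, 279, 279, 279, 279, 279, 279, 279, 279, 279, 279]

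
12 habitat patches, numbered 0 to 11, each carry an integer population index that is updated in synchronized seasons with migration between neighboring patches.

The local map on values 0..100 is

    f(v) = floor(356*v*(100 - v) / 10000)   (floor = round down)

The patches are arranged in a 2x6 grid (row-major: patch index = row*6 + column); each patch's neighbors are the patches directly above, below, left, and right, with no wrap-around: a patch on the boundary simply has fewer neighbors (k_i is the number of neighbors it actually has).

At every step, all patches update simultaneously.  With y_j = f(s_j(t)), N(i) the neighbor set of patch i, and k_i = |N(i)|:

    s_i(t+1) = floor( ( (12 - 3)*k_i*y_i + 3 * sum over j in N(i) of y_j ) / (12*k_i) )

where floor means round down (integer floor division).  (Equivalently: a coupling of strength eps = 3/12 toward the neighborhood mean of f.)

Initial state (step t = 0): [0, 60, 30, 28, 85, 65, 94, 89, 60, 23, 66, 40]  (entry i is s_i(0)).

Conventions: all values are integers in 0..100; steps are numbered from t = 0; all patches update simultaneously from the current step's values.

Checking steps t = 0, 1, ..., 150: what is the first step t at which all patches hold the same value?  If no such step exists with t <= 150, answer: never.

Simulating step by step:
t=0: [0, 60, 30, 28, 85, 65, 94, 89, 60, 23, 66, 40]  (not all equal)
t=1: [13, 72, 75, 68, 52, 76, 19, 41, 78, 66, 75, 83]  (not all equal)
t=2: [45, 69, 66, 77, 83, 65, 56, 80, 65, 76, 67, 53]  (not all equal)
t=3: [86, 75, 77, 63, 55, 77, 83, 62, 76, 66, 75, 85]  (not all equal)
t=4: [46, 65, 64, 80, 83, 63, 53, 77, 66, 76, 67, 49]  (not all equal)
t=5: [87, 79, 79, 58, 55, 78, 84, 67, 76, 65, 75, 86]  (not all equal)
t=6: [43, 59, 61, 83, 83, 62, 50, 72, 66, 78, 67, 47]  (not all equal)
t=7: [87, 84, 80, 53, 55, 79, 86, 74, 77, 63, 75, 86]  (not all equal)
t=8: [41, 48, 58, 84, 83, 60, 45, 63, 64, 79, 67, 47]  (not all equal)
t=9: [86, 87, 82, 51, 55, 81, 87, 83, 80, 61, 74, 86]  (not all equal)
t=10: [41, 42, 54, 84, 83, 56, 41, 48, 57, 80, 68, 46]  (not all equal)
t=11: [86, 86, 84, 51, 55, 82, 86, 87, 84, 59, 73, 86]  (not all equal)
t=12: [42, 42, 50, 84, 83, 55, 41, 40, 49, 81, 70, 46]  (not all equal)
t=13: [86, 86, 85, 51, 54, 83, 85, 85, 85, 57, 71, 86]  (not all equal)
t=14: [42, 42, 48, 84, 83, 53, 44, 44, 48, 82, 72, 46]  (not all equal)
t=15: [86, 86, 84, 51, 54, 83, 86, 87, 84, 56, 69, 85]  (not all equal)
t=16: [42, 42, 50, 84, 83, 54, 41, 40, 49, 82, 75, 49]  (not all equal)
t=17: [86, 86, 85, 51, 54, 83, 85, 85, 84, 55, 65, 85]  (not all equal)
t=18: [42, 42, 48, 84, 84, 54, 44, 44, 50, 83, 78, 50]  (not all equal)
t=19: [86, 86, 84, 50, 51, 83, 86, 87, 85, 53, 61, 85]  (not all equal)
t=20: [42, 42, 49, 85, 84, 54, 41, 40, 48, 84, 81, 50]  (not all equal)
t=21: [86, 86, 84, 48, 50, 83, 85, 85, 84, 50, 55, 84]  (not all equal)
t=22: [42, 42, 50, 84, 85, 54, 44, 44, 50, 85, 84, 52]  (not all equal)
t=23: [86, 86, 85, 50, 48, 82, 86, 87, 85, 49, 50, 82]  (not all equal)
t=24: [42, 42, 48, 85, 85, 56, 41, 40, 48, 84, 85, 56]  (not all equal)
t=25: [86, 86, 84, 48, 48, 81, 85, 85, 84, 50, 48, 81]  (not all equal)
t=26: [42, 42, 50, 84, 85, 58, 44, 44, 50, 85, 85, 58]  (not all equal)
t=27: [86, 86, 85, 50, 48, 80, 86, 87, 85, 48, 48, 80]  (not all equal)
t=28: [42, 42, 48, 85, 85, 60, 41, 40, 48, 84, 85, 60]  (not all equal)
t=29: [86, 86, 84, 48, 48, 80, 85, 85, 84, 50, 48, 80]  (not all equal)
t=30: [42, 42, 50, 84, 85, 60, 44, 44, 50, 85, 85, 60]  (not all equal)
t=31: [86, 86, 85, 50, 48, 80, 86, 87, 85, 48, 48, 80]  (not all equal)

Answer: never
Key observation: The state at step 27 reappears at step 31 — the system is in a cycle of period 4 from step 27 on.  No step 0..31 is synchronized, and the cycle repeats forever, so no step up to 150 (or ever) has all patches equal.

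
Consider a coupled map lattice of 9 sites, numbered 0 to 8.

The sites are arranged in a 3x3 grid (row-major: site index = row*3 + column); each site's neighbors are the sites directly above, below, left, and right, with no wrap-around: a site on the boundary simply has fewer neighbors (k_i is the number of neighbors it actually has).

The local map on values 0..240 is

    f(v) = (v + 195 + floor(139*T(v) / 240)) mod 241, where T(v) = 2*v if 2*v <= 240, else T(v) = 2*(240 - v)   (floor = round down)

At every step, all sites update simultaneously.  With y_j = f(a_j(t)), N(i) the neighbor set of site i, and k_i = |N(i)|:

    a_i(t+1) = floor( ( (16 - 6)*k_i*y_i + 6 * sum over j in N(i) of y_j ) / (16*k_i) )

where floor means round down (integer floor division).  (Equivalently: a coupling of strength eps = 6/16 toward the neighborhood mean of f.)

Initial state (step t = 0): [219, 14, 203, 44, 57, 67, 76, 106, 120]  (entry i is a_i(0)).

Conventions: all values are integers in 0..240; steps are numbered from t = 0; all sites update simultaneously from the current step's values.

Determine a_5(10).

Answer: a_5(10) = 200

Derivation:
t=0: [219, 14, 203, 44, 57, 67, 76, 106, 120]
t=1: [174, 199, 184, 79, 99, 122, 116, 164, 185]
t=2: [188, 196, 203, 149, 173, 203, 189, 200, 204]
t=3: [202, 200, 199, 206, 203, 199, 202, 200, 199]
t=4: [199, 199, 200, 199, 199, 199, 199, 199, 200]
t=5: [200, 200, 200, 200, 200, 200, 200, 200, 200]
t=6: [200, 200, 200, 200, 200, 200, 200, 200, 200]
t=7: [200, 200, 200, 200, 200, 200, 200, 200, 200]
t=8: [200, 200, 200, 200, 200, 200, 200, 200, 200]
t=9: [200, 200, 200, 200, 200, 200, 200, 200, 200]
t=10: [200, 200, 200, 200, 200, 200, 200, 200, 200]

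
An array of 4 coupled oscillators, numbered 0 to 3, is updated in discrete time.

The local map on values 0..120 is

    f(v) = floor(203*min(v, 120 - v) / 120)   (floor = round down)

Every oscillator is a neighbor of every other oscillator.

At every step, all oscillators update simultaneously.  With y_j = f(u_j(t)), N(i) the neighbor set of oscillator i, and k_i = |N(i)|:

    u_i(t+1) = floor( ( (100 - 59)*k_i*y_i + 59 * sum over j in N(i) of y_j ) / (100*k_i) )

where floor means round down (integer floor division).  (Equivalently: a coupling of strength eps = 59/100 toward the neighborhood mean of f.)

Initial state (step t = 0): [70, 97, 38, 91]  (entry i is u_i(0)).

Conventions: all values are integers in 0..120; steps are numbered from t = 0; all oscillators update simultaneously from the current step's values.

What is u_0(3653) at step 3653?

Answer: u_0(3653) = 45
Key observation: The state at step 9, [72, 72, 72, 72], reappears at step 17: the system is in a cycle of period 8 from step 9 on.  Therefore the state at step 3653 equals the state at step 9 + ((3653 - 9) mod 8) = 13, which is [45, 45, 45, 45].

Derivation:
t=0: [70, 97, 38, 91]
t=1: [64, 54, 59, 56]
t=2: [94, 93, 95, 94]
t=3: [43, 43, 42, 43]
t=4: [71, 71, 71, 71]
t=5: [82, 82, 82, 82]
t=6: [64, 64, 64, 64]
t=7: [94, 94, 94, 94]
t=8: [43, 43, 43, 43]
t=9: [72, 72, 72, 72]
t=10: [81, 81, 81, 81]
t=11: [65, 65, 65, 65]
t=12: [93, 93, 93, 93]
t=13: [45, 45, 45, 45]
t=14: [76, 76, 76, 76]
t=15: [74, 74, 74, 74]
t=16: [77, 77, 77, 77]
t=17: [72, 72, 72, 72]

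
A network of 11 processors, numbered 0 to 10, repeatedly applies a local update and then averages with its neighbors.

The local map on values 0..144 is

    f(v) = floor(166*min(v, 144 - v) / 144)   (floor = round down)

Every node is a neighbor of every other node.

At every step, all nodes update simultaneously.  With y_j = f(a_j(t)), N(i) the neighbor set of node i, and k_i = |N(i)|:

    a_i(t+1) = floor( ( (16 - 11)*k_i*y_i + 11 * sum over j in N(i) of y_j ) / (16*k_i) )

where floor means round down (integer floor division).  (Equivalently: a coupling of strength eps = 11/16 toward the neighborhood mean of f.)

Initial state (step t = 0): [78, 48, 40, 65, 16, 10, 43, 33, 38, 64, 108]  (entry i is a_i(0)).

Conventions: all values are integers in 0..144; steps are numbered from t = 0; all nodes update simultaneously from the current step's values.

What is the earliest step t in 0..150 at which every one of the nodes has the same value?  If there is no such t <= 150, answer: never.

Answer: 5
Key observation: Synchronization is absorbing here: once all nodes are equal they stay equal, and step 5 is the first all-equal step.

Derivation:
t=0: [78, 48, 40, 65, 16, 10, 43, 33, 38, 64, 108]  (not all equal)
t=1: [54, 49, 47, 54, 40, 38, 47, 45, 46, 53, 46]  (not all equal)
t=2: [56, 54, 54, 56, 52, 51, 54, 53, 53, 55, 53]  (not all equal)
t=3: [62, 61, 61, 62, 60, 60, 61, 61, 61, 61, 61]  (not all equal)
t=4: [70, 70, 70, 70, 69, 69, 70, 70, 70, 70, 70]  (not all equal)
t=5: [79, 79, 79, 79, 79, 79, 79, 79, 79, 79, 79]  (all equal)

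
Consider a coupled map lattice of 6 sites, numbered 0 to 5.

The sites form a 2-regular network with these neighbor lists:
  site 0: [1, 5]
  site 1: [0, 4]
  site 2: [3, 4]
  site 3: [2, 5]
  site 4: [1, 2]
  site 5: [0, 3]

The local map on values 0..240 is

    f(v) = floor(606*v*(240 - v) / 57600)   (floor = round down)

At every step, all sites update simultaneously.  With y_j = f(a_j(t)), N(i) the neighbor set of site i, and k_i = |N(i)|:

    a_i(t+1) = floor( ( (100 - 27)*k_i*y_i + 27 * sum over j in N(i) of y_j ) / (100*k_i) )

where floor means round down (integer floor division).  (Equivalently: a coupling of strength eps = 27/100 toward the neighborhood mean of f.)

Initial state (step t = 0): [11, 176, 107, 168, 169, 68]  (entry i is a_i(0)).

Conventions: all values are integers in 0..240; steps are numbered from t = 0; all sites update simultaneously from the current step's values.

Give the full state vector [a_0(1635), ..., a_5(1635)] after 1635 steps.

Answer: [145, 145, 144, 144, 144, 145]
Key observation: The state at step 5, [145, 145, 144, 144, 144, 145], reappears at step 7: the system is in a cycle of period 2 from step 5 on.  Therefore the state at step 1635 equals the state at step 5 + ((1635 - 5) mod 2) = 5, which is [145, 145, 144, 144, 144, 145].

Derivation:
t=0: [11, 176, 107, 168, 169, 68]
t=1: [51, 106, 142, 129, 128, 110]
t=2: [114, 142, 147, 149, 149, 143]
t=3: [149, 146, 142, 142, 142, 145]
t=4: [142, 144, 146, 145, 145, 144]
t=5: [145, 145, 144, 144, 144, 145]
t=6: [144, 144, 145, 144, 144, 144]
t=7: [145, 145, 144, 144, 144, 145]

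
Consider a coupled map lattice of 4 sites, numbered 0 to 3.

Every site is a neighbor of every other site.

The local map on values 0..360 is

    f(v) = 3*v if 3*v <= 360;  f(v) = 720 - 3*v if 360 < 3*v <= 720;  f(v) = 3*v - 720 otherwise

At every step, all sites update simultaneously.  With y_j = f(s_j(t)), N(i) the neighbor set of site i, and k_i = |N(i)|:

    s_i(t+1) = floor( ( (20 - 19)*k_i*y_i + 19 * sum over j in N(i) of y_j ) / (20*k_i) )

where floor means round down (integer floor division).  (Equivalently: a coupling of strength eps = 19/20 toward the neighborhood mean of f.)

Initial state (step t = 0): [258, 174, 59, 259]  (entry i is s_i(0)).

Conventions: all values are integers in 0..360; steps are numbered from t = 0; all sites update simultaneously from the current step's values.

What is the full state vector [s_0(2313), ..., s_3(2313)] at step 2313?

Simulating step by step:
t=0: [258, 174, 59, 259]
t=1: [139, 101, 106, 138]
t=2: [308, 308, 304, 307]
t=3: [199, 199, 202, 200]
t=4: [119, 119, 121, 120]
t=5: [357, 357, 357, 357]
t=6: [351, 351, 351, 351]
t=7: [333, 333, 333, 333]
t=8: [279, 279, 279, 279]
t=9: [117, 117, 117, 117]
t=10: [351, 351, 351, 351]

Answer: [117, 117, 117, 117]
Key observation: The state at step 6, [351, 351, 351, 351], reappears at step 10: the system is in a cycle of period 4 from step 6 on.  Therefore the state at step 2313 equals the state at step 6 + ((2313 - 6) mod 4) = 9, which is [117, 117, 117, 117].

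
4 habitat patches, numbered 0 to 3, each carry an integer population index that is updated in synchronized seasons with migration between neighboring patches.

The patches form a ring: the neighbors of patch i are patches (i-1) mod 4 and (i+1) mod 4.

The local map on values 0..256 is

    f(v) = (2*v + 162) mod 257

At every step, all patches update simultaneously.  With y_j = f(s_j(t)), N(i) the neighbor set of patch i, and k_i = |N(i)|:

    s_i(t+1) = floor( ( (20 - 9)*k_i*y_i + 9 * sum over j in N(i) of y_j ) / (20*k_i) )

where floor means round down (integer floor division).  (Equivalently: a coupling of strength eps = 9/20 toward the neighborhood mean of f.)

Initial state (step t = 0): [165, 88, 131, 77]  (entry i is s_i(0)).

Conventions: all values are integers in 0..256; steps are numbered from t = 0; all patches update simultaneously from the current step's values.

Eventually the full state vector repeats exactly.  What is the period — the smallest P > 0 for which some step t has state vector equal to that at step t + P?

Answer: 16
Key observation: The state at step 70, [22, 30, 30, 22], reappears at step 86 — and no state repeats earlier — so the cycle the system enters has period 16.

Derivation:
t=0: [165, 88, 131, 77]
t=1: [160, 135, 123, 122]
t=2: [196, 180, 155, 166]
t=3: [77, 61, 173, 187]
t=4: [43, 84, 149, 81]
t=5: [167, 141, 143, 138]
t=6: [214, 199, 187, 196]
t=7: [61, 47, 31, 44]
t=8: [128, 197, 237, 193]
t=9: [105, 86, 84, 82]
t=10: [96, 84, 73, 80]
t=11: [84, 73, 59, 69]
t=12: [61, 49, 33, 45]
t=13: [72, 59, 182, 195]
t=14: [40, 26, 20, 34]
t=15: [233, 217, 211, 226]
t=16: [103, 86, 79, 96]
t=17: [100, 81, 73, 92]
t=18: [92, 71, 63, 84]
t=19: [75, 52, 44, 67]
t=20: [41, 73, 148, 90]
t=21: [164, 128, 141, 146]
t=22: [208, 183, 183, 202]
t=23: [50, 25, 22, 46]
t=24: [107, 164, 218, 187]
t=25: [122, 173, 103, 57]
t=26: [142, 196, 121, 68]
t=27: [122, 97, 99, 98]
t=28: [126, 111, 101, 112]
t=29: [143, 129, 116, 130]
t=30: [178, 163, 149, 164]
t=31: [106, 173, 216, 174]
t=32: [177, 182, 157, 183]
t=33: [6, 56, 126, 57]
t=34: [103, 83, 94, 84]
t=35: [93, 84, 83, 86]
t=36: [83, 76, 72, 78]
t=37: [65, 58, 53, 60]
t=38: [29, 21, 16, 24]
t=39: [214, 205, 199, 208]
t=40: [69, 59, 52, 62]
t=41: [35, 24, 16, 27]
t=42: [223, 211, 202, 214]
t=43: [84, 71, 61, 74]
t=44: [62, 48, 37, 51]
t=45: [17, 60, 131, 63]
t=46: [120, 95, 104, 98]
t=47: [123, 110, 106, 113]
t=48: [140, 129, 121, 132]
t=49: [176, 164, 155, 167]
t=50: [106, 176, 224, 179]
t=51: [65, 47, 54, 51]
t=52: [78, 151, 66, 14]
t=53: [122, 135, 109, 126]
t=54: [156, 157, 142, 147]
t=55: [213, 211, 198, 200]
t=56: [67, 65, 50, 52]
t=57: [31, 29, 12, 14]
t=58: [215, 213, 194, 196]
t=59: [68, 66, 45, 47]
t=60: [88, 86, 204, 206]
t=61: [75, 73, 61, 63]
t=62: [48, 46, 33, 35]
t=63: [109, 191, 234, 179]
t=64: [75, 70, 71, 57]
t=65: [44, 47, 40, 33]
t=66: [246, 251, 242, 236]
t=67: [137, 143, 133, 127]
t=68: [177, 183, 172, 166]
t=69: [57, 64, 193, 186]
t=70: [22, 30, 30, 22]
t=71: [209, 218, 218, 209]
t=72: [70, 79, 79, 70]
t=73: [49, 58, 58, 49]
t=74: [7, 16, 16, 7]
t=75: [180, 189, 189, 180]
t=76: [12, 21, 21, 12]
t=77: [190, 199, 199, 190]
t=78: [32, 41, 41, 32]
t=79: [230, 239, 239, 230]
t=80: [112, 121, 121, 112]
t=81: [133, 142, 142, 133]
t=82: [175, 184, 184, 175]
t=83: [201, 69, 69, 201]
t=84: [48, 44, 44, 48]
t=85: [57, 193, 193, 57]
t=86: [22, 30, 30, 22]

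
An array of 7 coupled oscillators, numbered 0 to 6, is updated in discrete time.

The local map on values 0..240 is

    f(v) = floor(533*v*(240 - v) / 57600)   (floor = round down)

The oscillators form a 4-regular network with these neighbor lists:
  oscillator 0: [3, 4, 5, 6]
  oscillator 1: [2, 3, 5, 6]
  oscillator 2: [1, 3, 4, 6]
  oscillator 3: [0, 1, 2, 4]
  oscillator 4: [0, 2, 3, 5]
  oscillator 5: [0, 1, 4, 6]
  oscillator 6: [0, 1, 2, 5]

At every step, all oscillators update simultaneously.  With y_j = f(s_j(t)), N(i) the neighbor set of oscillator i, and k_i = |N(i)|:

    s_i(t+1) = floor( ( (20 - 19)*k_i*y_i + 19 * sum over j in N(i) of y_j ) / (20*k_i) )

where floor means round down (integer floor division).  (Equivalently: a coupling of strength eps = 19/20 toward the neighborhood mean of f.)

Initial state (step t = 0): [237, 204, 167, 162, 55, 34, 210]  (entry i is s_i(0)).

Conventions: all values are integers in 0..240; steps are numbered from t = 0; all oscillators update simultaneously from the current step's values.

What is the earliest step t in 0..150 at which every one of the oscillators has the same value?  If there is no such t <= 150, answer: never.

Answer: 4
Key observation: Synchronization is absorbing here: once all oscillators are equal they stay equal, and step 4 is the first all-equal step.

Derivation:
t=0: [237, 204, 167, 162, 55, 34, 210]  (not all equal)
t=1: [79, 86, 85, 72, 75, 56, 62]  (not all equal)
t=2: [106, 107, 112, 118, 111, 112, 113]  (not all equal)
t=3: [132, 132, 132, 131, 132, 131, 131]  (not all equal)
t=4: [131, 131, 131, 131, 131, 131, 131]  (all equal)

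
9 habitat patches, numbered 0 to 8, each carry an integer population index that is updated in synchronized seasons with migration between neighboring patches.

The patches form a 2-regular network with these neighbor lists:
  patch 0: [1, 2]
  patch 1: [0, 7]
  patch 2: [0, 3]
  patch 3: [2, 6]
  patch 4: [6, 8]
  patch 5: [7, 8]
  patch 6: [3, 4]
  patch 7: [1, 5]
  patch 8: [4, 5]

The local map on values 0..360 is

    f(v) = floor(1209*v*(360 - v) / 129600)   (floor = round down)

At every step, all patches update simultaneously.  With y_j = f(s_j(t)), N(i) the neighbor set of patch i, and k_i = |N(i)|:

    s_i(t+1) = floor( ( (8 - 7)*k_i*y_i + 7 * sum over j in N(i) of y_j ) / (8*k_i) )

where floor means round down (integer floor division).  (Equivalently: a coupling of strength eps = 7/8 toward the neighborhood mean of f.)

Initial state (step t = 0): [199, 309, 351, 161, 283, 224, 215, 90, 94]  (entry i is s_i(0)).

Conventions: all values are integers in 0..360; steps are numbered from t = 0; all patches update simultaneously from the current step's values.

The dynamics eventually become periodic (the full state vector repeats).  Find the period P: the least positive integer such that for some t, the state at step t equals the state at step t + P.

Simulating step by step:
t=0: [199, 309, 351, 161, 283, 224, 215, 90, 94]
t=1: [114, 247, 264, 176, 254, 236, 255, 216, 242]
t=2: [249, 273, 275, 249, 256, 277, 273, 269, 262]
t=3: [224, 239, 252, 224, 232, 231, 248, 218, 232]
t=4: [263, 283, 280, 259, 269, 281, 277, 274, 277]
t=5: [209, 224, 236, 215, 215, 215, 233, 206, 217]
t=6: [280, 293, 289, 276, 283, 291, 288, 288, 289]
t=7: [189, 198, 209, 195, 193, 191, 207, 186, 194]
t=8: [297, 300, 299, 295, 297, 300, 299, 300, 300]
t=9: [169, 170, 175, 171, 169, 167, 175, 167, 170]
t=10: [301, 300, 301, 301, 301, 300, 301, 300, 300]
t=11: [165, 166, 165, 165, 165, 167, 165, 167, 166]
t=12: [300, 300, 300, 300, 300, 300, 300, 300, 300]
t=13: [167, 167, 167, 167, 167, 167, 167, 167, 167]
t=14: [300, 300, 300, 300, 300, 300, 300, 300, 300]

Answer: 2
Key observation: The state at step 12, [300, 300, 300, 300, 300, 300, 300, 300, 300], reappears at step 14 — and no state repeats earlier — so the cycle the system enters has period 2.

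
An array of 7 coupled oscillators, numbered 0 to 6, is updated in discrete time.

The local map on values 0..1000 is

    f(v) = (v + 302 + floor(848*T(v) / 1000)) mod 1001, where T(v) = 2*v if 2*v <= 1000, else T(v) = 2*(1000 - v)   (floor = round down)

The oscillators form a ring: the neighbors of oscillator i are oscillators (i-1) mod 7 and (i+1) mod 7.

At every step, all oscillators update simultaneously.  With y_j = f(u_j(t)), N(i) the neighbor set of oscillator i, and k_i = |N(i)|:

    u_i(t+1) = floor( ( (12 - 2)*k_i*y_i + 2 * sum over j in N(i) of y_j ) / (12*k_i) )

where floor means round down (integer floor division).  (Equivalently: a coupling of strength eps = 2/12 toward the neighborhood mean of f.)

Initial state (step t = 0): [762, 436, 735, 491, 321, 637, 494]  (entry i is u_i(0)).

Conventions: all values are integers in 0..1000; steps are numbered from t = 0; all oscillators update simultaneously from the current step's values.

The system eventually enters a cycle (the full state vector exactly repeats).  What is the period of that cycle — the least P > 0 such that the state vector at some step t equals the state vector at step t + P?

Answer: 2
Key observation: The state at step 15, [587, 587, 587, 587, 587, 587, 587], reappears at step 17 — and no state repeats earlier — so the cycle the system enters has period 2.

Derivation:
t=0: [762, 436, 735, 491, 321, 637, 494]
t=1: [480, 475, 495, 574, 236, 527, 611]
t=2: [591, 586, 627, 628, 883, 650, 577]
t=3: [586, 586, 562, 544, 410, 534, 589]
t=4: [588, 590, 604, 599, 441, 603, 590]
t=5: [586, 585, 577, 572, 503, 570, 585]
t=6: [589, 589, 594, 601, 638, 602, 589]
t=7: [587, 586, 582, 576, 556, 576, 586]
t=8: [588, 589, 591, 596, 607, 596, 589]
t=9: [587, 586, 584, 581, 575, 581, 586]
t=10: [588, 589, 590, 592, 595, 592, 589]
t=11: [587, 586, 585, 584, 582, 584, 586]
t=12: [588, 588, 589, 590, 590, 590, 589]
t=13: [587, 587, 586, 586, 586, 586, 586]
t=14: [588, 588, 588, 589, 589, 589, 588]
t=15: [587, 587, 587, 587, 587, 587, 587]
t=16: [588, 588, 588, 588, 588, 588, 588]
t=17: [587, 587, 587, 587, 587, 587, 587]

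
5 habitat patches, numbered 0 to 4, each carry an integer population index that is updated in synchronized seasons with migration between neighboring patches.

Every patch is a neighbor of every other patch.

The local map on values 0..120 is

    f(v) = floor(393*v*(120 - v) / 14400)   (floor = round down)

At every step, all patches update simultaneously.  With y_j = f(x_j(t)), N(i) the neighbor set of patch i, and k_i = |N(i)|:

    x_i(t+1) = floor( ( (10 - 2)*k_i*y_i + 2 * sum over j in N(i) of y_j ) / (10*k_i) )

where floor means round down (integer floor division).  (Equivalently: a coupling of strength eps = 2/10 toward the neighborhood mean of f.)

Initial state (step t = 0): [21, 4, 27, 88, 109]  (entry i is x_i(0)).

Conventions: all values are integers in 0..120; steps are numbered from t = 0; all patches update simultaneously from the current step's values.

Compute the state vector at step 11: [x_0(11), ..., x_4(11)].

Simulating step by step:
t=0: [21, 4, 27, 88, 109]
t=1: [54, 21, 63, 69, 36]
t=2: [94, 63, 94, 93, 82]
t=3: [68, 92, 68, 70, 82]
t=4: [94, 74, 94, 93, 85]
t=5: [68, 87, 68, 69, 79]
t=6: [94, 81, 94, 94, 88]
t=7: [67, 82, 67, 67, 75]
t=8: [95, 87, 95, 95, 92]
t=9: [65, 75, 65, 65, 69]
t=10: [96, 92, 96, 96, 95]
t=11: [62, 68, 62, 62, 64]

Answer: [62, 68, 62, 62, 64]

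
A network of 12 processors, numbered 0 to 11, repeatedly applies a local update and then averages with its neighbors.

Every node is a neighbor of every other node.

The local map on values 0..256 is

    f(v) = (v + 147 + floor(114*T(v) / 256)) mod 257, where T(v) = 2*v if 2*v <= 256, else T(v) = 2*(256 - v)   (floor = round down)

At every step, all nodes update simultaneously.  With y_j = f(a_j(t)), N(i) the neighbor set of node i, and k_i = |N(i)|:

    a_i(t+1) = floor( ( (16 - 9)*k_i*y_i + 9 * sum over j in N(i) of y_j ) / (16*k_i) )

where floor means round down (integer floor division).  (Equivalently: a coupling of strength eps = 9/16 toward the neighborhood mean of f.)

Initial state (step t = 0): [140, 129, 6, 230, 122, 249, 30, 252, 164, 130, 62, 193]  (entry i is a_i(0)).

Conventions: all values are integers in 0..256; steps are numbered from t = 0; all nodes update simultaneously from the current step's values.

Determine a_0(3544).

Answer: a_0(3544) = 132
Key observation: The state at step 9, [132, 132, 132, 132, 132, 132, 132, 132, 132, 132, 132, 132], reappears at step 10: the system is in a cycle of period 1 from step 9 on.  Therefore the state at step 3544 equals the state at step 9 + ((3544 - 9) mod 1) = 9, which is [132, 132, 132, 132, 132, 132, 132, 132, 132, 132, 132, 132].

Derivation:
t=0: [140, 129, 6, 230, 122, 249, 30, 252, 164, 130, 62, 193]
t=1: [132, 132, 142, 136, 127, 137, 159, 137, 133, 132, 84, 135]
t=2: [127, 127, 128, 127, 127, 127, 128, 127, 127, 127, 95, 127]
t=3: [127, 127, 127, 127, 127, 127, 127, 127, 127, 127, 103, 127]
t=4: [127, 127, 127, 127, 127, 127, 127, 127, 127, 127, 109, 127]
t=5: [128, 128, 128, 128, 128, 128, 128, 128, 128, 128, 115, 128]
t=6: [130, 130, 130, 130, 130, 130, 130, 130, 130, 130, 121, 130]
t=7: [131, 131, 131, 131, 131, 131, 131, 131, 131, 131, 125, 131]
t=8: [131, 131, 131, 131, 131, 131, 131, 131, 131, 131, 129, 131]
t=9: [132, 132, 132, 132, 132, 132, 132, 132, 132, 132, 132, 132]
t=10: [132, 132, 132, 132, 132, 132, 132, 132, 132, 132, 132, 132]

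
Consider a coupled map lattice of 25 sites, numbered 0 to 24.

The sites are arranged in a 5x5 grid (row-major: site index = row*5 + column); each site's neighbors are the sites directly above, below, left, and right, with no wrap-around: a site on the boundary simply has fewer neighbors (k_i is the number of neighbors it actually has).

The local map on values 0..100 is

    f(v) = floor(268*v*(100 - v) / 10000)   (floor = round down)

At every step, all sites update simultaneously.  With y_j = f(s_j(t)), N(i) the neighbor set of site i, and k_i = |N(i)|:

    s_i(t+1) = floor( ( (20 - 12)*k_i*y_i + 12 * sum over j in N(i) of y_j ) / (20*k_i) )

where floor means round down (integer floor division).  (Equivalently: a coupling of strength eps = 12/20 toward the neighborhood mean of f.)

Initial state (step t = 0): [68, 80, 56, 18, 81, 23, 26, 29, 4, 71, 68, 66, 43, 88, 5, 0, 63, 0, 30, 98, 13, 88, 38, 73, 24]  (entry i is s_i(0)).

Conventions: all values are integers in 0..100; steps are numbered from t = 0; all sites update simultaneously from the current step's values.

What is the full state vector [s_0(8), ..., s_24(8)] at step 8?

Answer: [63, 63, 63, 62, 62, 63, 63, 63, 62, 62, 62, 63, 62, 62, 62, 62, 62, 62, 62, 62, 62, 62, 62, 62, 62]

Derivation:
t=0: [68, 80, 56, 18, 81, 23, 26, 29, 4, 71, 68, 66, 43, 88, 5, 0, 63, 0, 30, 98, 13, 88, 38, 73, 24]
t=1: [49, 51, 53, 39, 44, 52, 51, 50, 30, 34, 44, 59, 47, 32, 22, 30, 38, 36, 35, 25, 20, 42, 41, 54, 36]
t=2: [66, 66, 65, 62, 63, 66, 65, 64, 59, 57, 63, 64, 63, 57, 51, 56, 62, 62, 59, 53, 53, 59, 64, 63, 59]
t=3: [60, 60, 60, 62, 63, 60, 60, 61, 63, 64, 62, 61, 62, 64, 65, 64, 63, 62, 64, 65, 65, 63, 62, 62, 64]
t=4: [64, 64, 63, 62, 62, 63, 63, 63, 62, 61, 62, 63, 62, 61, 60, 61, 62, 62, 61, 60, 60, 61, 62, 62, 61]
t=5: [61, 61, 62, 62, 63, 62, 61, 62, 62, 63, 62, 62, 62, 63, 63, 63, 62, 63, 63, 63, 63, 63, 63, 63, 63]
t=6: [63, 63, 63, 62, 62, 63, 63, 63, 62, 62, 62, 63, 62, 62, 62, 62, 62, 62, 62, 62, 62, 62, 62, 62, 62]
t=7: [62, 62, 62, 62, 63, 62, 62, 62, 62, 63, 62, 62, 62, 63, 63, 63, 62, 63, 63, 63, 63, 63, 63, 63, 63]
t=8: [63, 63, 63, 62, 62, 63, 63, 63, 62, 62, 62, 63, 62, 62, 62, 62, 62, 62, 62, 62, 62, 62, 62, 62, 62]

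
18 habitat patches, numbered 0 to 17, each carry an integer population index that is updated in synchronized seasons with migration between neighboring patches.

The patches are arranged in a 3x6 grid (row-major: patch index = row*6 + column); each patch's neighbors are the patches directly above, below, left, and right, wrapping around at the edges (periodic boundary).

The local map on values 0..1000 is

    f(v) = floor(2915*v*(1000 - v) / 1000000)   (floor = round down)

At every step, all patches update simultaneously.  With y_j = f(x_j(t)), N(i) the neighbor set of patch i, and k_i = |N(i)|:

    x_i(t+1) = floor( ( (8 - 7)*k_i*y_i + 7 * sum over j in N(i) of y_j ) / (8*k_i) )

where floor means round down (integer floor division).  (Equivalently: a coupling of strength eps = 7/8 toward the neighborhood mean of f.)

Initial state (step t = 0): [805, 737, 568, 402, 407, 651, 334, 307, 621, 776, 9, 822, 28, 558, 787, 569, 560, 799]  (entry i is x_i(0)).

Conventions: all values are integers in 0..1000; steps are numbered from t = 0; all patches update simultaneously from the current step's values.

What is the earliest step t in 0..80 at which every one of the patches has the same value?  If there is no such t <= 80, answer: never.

Simulating step by step:
t=0: [805, 737, 568, 402, 407, 651, 334, 307, 621, 776, 9, 822, 28, 558, 787, 569, 560, 799]  (not all equal)
t=1: [484, 619, 622, 664, 548, 532, 427, 649, 595, 528, 517, 447, 511, 473, 680, 616, 507, 470]  (not all equal)
t=2: [715, 699, 670, 698, 709, 724, 710, 701, 680, 696, 724, 722, 723, 684, 692, 685, 717, 725]  (not all equal)
t=3: [594, 618, 623, 621, 593, 589, 593, 618, 624, 614, 596, 586, 598, 609, 632, 612, 597, 584]  (not all equal)
t=4: [699, 691, 683, 691, 698, 705, 699, 691, 684, 690, 700, 704, 701, 688, 686, 688, 701, 703]  (not all equal)
t=5: [612, 622, 625, 623, 612, 609, 613, 622, 626, 622, 613, 609, 614, 620, 627, 621, 614, 608]  (not all equal)
t=6: [690, 686, 683, 686, 690, 693, 690, 685, 683, 685, 690, 692, 690, 685, 683, 685, 690, 692]  (not all equal)
t=7: [623, 627, 629, 627, 623, 621, 623, 627, 629, 627, 623, 621, 623, 627, 629, 627, 623, 621]  (not all equal)
t=8: [683, 681, 680, 681, 683, 685, 683, 681, 680, 681, 683, 685, 683, 681, 680, 681, 683, 685]  (not all equal)
t=9: [630, 632, 633, 632, 630, 629, 630, 632, 633, 632, 630, 629, 630, 632, 633, 632, 630, 629]  (not all equal)
t=10: [678, 677, 677, 677, 678, 679, 678, 677, 677, 677, 678, 679, 678, 677, 677, 677, 678, 679]  (not all equal)
t=11: [636, 636, 637, 636, 636, 635, 636, 636, 637, 636, 636, 635, 636, 636, 637, 636, 636, 635]  (not all equal)
t=12: [674, 674, 674, 674, 674, 674, 674, 674, 674, 674, 674, 674, 674, 674, 674, 674, 674, 674]  (all equal)

Answer: 12
Key observation: Synchronization is absorbing here: once all patches are equal they stay equal, and step 12 is the first all-equal step.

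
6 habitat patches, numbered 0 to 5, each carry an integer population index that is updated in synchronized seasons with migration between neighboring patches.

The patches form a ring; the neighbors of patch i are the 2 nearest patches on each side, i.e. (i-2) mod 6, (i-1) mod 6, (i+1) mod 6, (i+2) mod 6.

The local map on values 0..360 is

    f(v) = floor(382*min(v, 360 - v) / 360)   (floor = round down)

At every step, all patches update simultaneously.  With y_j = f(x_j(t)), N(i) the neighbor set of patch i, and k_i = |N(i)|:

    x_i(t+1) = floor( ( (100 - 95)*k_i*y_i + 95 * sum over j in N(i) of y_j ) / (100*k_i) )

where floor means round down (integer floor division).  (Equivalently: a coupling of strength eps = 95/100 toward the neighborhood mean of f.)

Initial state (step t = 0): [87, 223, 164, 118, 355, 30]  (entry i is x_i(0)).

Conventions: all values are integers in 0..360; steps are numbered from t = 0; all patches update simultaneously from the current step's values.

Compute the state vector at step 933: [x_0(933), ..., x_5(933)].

Simulating step by step:
t=0: [87, 223, 164, 118, 355, 30]
t=1: [88, 107, 95, 90, 100, 88]
t=2: [102, 96, 101, 102, 95, 101]
t=3: [103, 107, 104, 103, 107, 104]
t=4: [111, 109, 110, 111, 109, 110]
t=5: [115, 116, 116, 115, 116, 116]
t=6: [122, 122, 122, 122, 122, 122]
t=7: [129, 129, 129, 129, 129, 129]
t=8: [136, 136, 136, 136, 136, 136]
t=9: [144, 144, 144, 144, 144, 144]
t=10: [152, 152, 152, 152, 152, 152]
t=11: [161, 161, 161, 161, 161, 161]
t=12: [170, 170, 170, 170, 170, 170]
t=13: [180, 180, 180, 180, 180, 180]
t=14: [191, 191, 191, 191, 191, 191]
t=15: [179, 179, 179, 179, 179, 179]
t=16: [189, 189, 189, 189, 189, 189]
t=17: [181, 181, 181, 181, 181, 181]
t=18: [189, 189, 189, 189, 189, 189]

Answer: [181, 181, 181, 181, 181, 181]
Key observation: The state at step 16, [189, 189, 189, 189, 189, 189], reappears at step 18: the system is in a cycle of period 2 from step 16 on.  Therefore the state at step 933 equals the state at step 16 + ((933 - 16) mod 2) = 17, which is [181, 181, 181, 181, 181, 181].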